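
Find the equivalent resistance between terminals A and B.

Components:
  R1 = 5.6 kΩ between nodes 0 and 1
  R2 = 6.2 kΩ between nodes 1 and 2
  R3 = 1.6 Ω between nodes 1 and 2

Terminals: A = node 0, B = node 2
Reduce the network between node 0 (A) and node 2 (B) by series/parallel combination:
  Rp1 = R2 ‖ R3 (parallel, both between nodes 1 and 2) = 1/(1/6200 + 1/1.6) = 1.6 Ω
  Rs1 = R1 + Rp1 (series, joined only at node 1) = 5600 + 1.6 = 5602 Ω
R_eq = 5.602 kΩ

Final answer: 5.602 kΩ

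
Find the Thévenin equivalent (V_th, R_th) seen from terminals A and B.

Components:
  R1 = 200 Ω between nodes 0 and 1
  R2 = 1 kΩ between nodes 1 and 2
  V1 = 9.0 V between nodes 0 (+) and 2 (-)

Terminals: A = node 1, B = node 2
Step 1 — V_th is the open-circuit voltage V_A - V_B (nothing connected across the terminals).
Nodal analysis, taking node 2 as the 0 V reference.
Source V1 fixes V_0 = 9 V.
KCL at each unknown node (sum of currents leaving = 0; resistances in Ω):
  Node 1: (V_1 - 9)/200 + (V_1 - 0)/1000 = 0
Collecting terms: 0.006 × V_1 = 0.045  =>  V_1 = 7.5 V
V_th = V_1 - V_2 = 7.5 - 0 = 7.5 V
Step 2 — R_th: zero the source — replace V1 by a short circuit (node 2 merges into node 0) — and find the resistance seen between A (node 1) and B (node 0).
Reduce the network between node 1 (A) and node 0 (B) by series/parallel combination:
  Rp1 = R1 ‖ R2 (parallel, both between nodes 0 and 1) = 1/(1/200 + 1/1000) = 166.7 Ω
R_th = 166.7 Ω

Final answer: V_th = 7.5 V, R_th = 166.7 Ω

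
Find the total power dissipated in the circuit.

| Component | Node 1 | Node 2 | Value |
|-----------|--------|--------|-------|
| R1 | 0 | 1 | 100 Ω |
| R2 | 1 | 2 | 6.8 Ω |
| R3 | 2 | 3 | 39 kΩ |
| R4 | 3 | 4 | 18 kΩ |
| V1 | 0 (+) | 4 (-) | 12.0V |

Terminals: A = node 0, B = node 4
Nodal analysis, taking node 4 as the 0 V reference.
Source V1 fixes V_0 = 12 V.
KCL at each unknown node (sum of currents leaving = 0; resistances in Ω):
  Node 1: (V_1 - 12)/100 + (V_1 - V_2)/6.8 = 0
  Node 2: (V_2 - V_1)/6.8 + (V_2 - V_3)/39000 = 0
  Node 3: (V_3 - V_2)/39000 + (V_3 - 0)/18000 = 0
Collecting terms (coefficients in siemens):
  0.1571·V_1 - 0.1471·V_2 = 0.12
  0.1471·V_2 - 0.1471·V_1 - 0.00002564·V_3 = 0
  0.0000812·V_3 - 0.00002564·V_2 = 0
Solving these 3 simultaneous equations (Gaussian elimination) gives:
  V_1 = 11.98 V, V_2 = 11.98 V, V_3 = 3.782 V
Power in each resistor, P = (ΔV)²/R:
  P_R1 = (12 - 11.98)²/100 = 0.000004416 W
  P_R2 = (11.98 - 11.98)²/6.8 = 0.0000003003 W
  P_R3 = (11.98 - 3.782)²/39000 = 0.001722 W
  P_R4 = (3.782 - 0)²/18000 = 0.0007948 W
P_total = P_R1 + P_R2 + P_R3 + P_R4 = 0.002522 W

Final answer: 0.002522 W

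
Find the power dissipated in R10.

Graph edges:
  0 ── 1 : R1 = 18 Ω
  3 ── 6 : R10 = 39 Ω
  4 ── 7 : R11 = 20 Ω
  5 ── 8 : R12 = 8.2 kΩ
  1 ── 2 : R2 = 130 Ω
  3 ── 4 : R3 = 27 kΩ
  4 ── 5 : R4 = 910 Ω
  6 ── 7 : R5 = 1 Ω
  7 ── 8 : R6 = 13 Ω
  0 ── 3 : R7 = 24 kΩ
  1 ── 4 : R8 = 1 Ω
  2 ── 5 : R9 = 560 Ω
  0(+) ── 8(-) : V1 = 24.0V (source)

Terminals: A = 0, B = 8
Nodal analysis, taking node 8 as the 0 V reference.
Source V1 fixes V_0 = 24 V.
KCL at each unknown node (sum of currents leaving = 0; resistances in Ω):
  Node 1: (V_1 - 24)/18 + (V_1 - V_2)/130 + (V_1 - V_4)/1 = 0
  Node 2: (V_2 - V_1)/130 + (V_2 - V_5)/560 = 0
  Node 3: (V_3 - V_4)/27000 + (V_3 - 24)/24000 + (V_3 - V_6)/39 = 0
  Node 4: (V_4 - V_3)/27000 + (V_4 - V_5)/910 + (V_4 - V_1)/1 + (V_4 - V_7)/20 = 0
  Node 5: (V_5 - V_4)/910 + (V_5 - V_2)/560 + (V_5 - 0)/8200 = 0
  Node 6: (V_6 - V_7)/1 + (V_6 - V_3)/39 = 0
  Node 7: (V_7 - V_6)/1 + (V_7 - 0)/13 + (V_7 - V_4)/20 = 0
Collecting terms (coefficients in siemens):
  1.063·V_1 - 0.007692·V_2 - 1·V_4 = 1.333
  0.009478·V_2 - 0.007692·V_1 - 0.001786·V_5 = 0
  0.02572·V_3 - 0.00003704·V_4 - 0.02564·V_6 = 0.001
  1.051·V_4 - 1·V_1 - 0.00003704·V_3 - 0.001099·V_5 - 0.05·V_7 = 0
  0.003007·V_5 - 0.001786·V_2 - 0.001099·V_4 = 0
  1.026·V_6 - 0.02564·V_3 - 1·V_7 = 0
  1.127·V_7 - 0.05·V_4 - 1·V_6 = 0
Solving these 7 simultaneous equations (Gaussian elimination) gives:
  V_1 = 15.67 V, V_2 = 15.5 V, V_3 = 6.044 V, V_4 = 15.21 V
  V_5 = 14.77 V, V_6 = 6.002 V, V_7 = 6.001 V
I_R10 = (V_3 - V_6)/R10 = (6.044 - 6.002)/39 = 0.001088 A
P_R10 = I_R10² × R10 = (0.001088)² × 39 = 0.00004614 W

Final answer: 4.614e-05 W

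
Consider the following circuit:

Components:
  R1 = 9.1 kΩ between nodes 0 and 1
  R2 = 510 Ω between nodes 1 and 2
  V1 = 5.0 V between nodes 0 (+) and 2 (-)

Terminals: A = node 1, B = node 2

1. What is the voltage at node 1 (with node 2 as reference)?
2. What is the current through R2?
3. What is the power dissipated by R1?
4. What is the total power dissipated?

Nodal analysis, taking node 2 as the 0 V reference.
Source V1 fixes V_0 = 5 V.
KCL at each unknown node (sum of currents leaving = 0; resistances in Ω):
  Node 1: (V_1 - 5)/9100 + (V_1 - 0)/510 = 0
Collecting terms: 0.002071 × V_1 = 0.0005495  =>  V_1 = 0.2653 V
Part 1:
  Read off the nodal solution: V_1 = 0.2653 V
Part 2:
  I_R2 = (V_1 - V_2)/R2 = (0.2653 - 0)/510 = 0.0005203 A
  Magnitude: I_R2 = 0.0005203 A
Part 3:
  I_R1 = (V_0 - V_1)/R1 = (5 - 0.2653)/9100 = 0.0005203 A
  P_R1 = I_R1² × R1 = (0.0005203)² × 9100 = 0.002463 W
Part 4:
  Power in each resistor, P = (ΔV)²/R:
    P_R1 = (5 - 0.2653)²/9100 = 0.002463 W
    P_R2 = (0.2653 - 0)²/510 = 0.0001381 W
  P_total = P_R1 + P_R2 = 0.002601 W

Final answers:
1. V_1 = 0.2653 V
2. I_R2 = 0.0005203 A
3. P_R1 = 0.002463 W
4. P_total = 0.002601 W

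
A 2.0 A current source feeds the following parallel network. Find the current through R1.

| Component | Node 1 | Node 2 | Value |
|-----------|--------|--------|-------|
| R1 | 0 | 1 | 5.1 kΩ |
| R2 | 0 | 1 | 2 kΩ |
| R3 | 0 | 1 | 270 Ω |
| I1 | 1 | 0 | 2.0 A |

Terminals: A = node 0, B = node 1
All resistors sit directly between nodes 0 and 1, so they are in parallel and share one voltage V; the full source current 2 A splits among them.
1/R_par = 1/5100 + 1/2000 + 1/270 = 0.0044 S  =>  R_par = 227.3 Ω
V = I × R_par = 2 × 227.3 = 454.6 V
I_R1 = V/R1 = 454.6/5100 = 0.08913 A

Final answer: 0.08913 A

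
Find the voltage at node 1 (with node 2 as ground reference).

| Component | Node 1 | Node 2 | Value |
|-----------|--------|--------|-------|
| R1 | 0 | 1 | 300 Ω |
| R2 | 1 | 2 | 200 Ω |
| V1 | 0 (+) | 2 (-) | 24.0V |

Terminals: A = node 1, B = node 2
Nodal analysis, taking node 2 as the 0 V reference.
Source V1 fixes V_0 = 24 V.
KCL at each unknown node (sum of currents leaving = 0; resistances in Ω):
  Node 1: (V_1 - 24)/300 + (V_1 - 0)/200 = 0
Collecting terms: 0.008333 × V_1 = 0.08  =>  V_1 = 9.6 V
The requested potential is V_1 = 9.6 V.

Final answer: V_1 = 9.6 V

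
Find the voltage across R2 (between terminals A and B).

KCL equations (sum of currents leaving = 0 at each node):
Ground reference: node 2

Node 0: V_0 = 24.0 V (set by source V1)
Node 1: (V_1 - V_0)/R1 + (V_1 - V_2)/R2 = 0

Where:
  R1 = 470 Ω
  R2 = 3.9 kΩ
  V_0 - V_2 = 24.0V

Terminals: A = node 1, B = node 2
R1 and R2 are in series across V1 (node 0 → node 1 → node 2), and the output A–B is taken across R2, so this is a voltage divider.
Series current: I = V1/(R1 + R2) = 24/(470 + 3900) = 24/4370 = 0.005492 A
V_R2 = I × R2 = V1 × R2/(R1 + R2) = 24 × 3900/4370 = 21.42 V

Final answer: 21.42 V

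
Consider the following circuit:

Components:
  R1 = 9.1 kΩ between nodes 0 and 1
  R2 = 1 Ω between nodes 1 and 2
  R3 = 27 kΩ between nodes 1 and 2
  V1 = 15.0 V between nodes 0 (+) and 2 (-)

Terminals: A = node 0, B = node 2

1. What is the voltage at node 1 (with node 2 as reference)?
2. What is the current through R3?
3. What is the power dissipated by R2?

Nodal analysis, taking node 2 as the 0 V reference.
Source V1 fixes V_0 = 15 V.
KCL at each unknown node (sum of currents leaving = 0; resistances in Ω):
  Node 1: (V_1 - 15)/9100 + (V_1 - 0)/1 + (V_1 - 0)/27000 = 0
Collecting terms: 1 × V_1 = 0.001648  =>  V_1 = 0.001648 V
Part 1:
  Read off the nodal solution: V_1 = 0.001648 V
Part 2:
  I_R3 = (V_1 - V_2)/R3 = (0.001648 - 0)/27000 = 0.00000006104 A
  Magnitude: I_R3 = 0.00000006104 A
Part 3:
  I_R2 = (V_1 - V_2)/R2 = (0.001648 - 0)/1 = 0.001648 A
  P_R2 = I_R2² × R2 = (0.001648)² × 1 = 0.000002716 W

Final answers:
1. V_1 = 0.001648 V
2. I_R3 = 6.104e-08 A
3. P_R2 = 2.716e-06 W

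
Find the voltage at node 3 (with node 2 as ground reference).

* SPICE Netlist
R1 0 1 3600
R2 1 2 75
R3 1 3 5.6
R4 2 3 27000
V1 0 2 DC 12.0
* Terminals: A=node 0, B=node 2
Nodal analysis, taking node 2 as the 0 V reference.
Source V1 fixes V_0 = 12 V.
KCL at each unknown node (sum of currents leaving = 0; resistances in Ω):
  Node 1: (V_1 - 12)/3600 + (V_1 - 0)/75 + (V_1 - V_3)/5.6 = 0
  Node 3: (V_3 - V_1)/5.6 + (V_3 - 0)/27000 = 0
Collecting terms (coefficients in siemens):
  0.1922·V_1 - 0.1786·V_3 = 0.003333
  0.1786·V_3 - 0.1786·V_1 = 0
Determinant D = (0.1922)(0.1786) - (-0.1786)(-0.1786) = 0.002438
V_1 = [(0.003333)(0.1786) - (-0.1786)(0)]/D = 0.2442 V
V_3 = [(0.1922)(0) - (0.003333)(-0.1786)]/D = 0.2442 V
The requested potential is V_3 = 0.2442 V.

Final answer: V_3 = 0.2442 V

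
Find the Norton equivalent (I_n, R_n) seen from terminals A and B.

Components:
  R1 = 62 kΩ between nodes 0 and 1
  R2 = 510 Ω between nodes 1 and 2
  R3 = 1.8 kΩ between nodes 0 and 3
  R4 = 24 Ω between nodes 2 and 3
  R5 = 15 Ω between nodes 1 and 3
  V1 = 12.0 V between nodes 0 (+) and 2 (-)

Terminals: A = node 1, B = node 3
Find the Thévenin equivalent first; then I_n = V_th/R_th and R_n = R_th.
Step 1 — V_th is the open-circuit voltage V_A - V_B (nothing connected across the terminals).
Nodal analysis, taking node 2 as the 0 V reference.
Source V1 fixes V_0 = 12 V.
KCL at each unknown node (sum of currents leaving = 0; resistances in Ω):
  Node 1: (V_1 - 12)/62000 + (V_1 - 0)/510 + (V_1 - V_3)/15 = 0
  Node 3: (V_3 - 12)/1800 + (V_3 - 0)/24 + (V_3 - V_1)/15 = 0
Collecting terms (coefficients in siemens):
  0.06864·V_1 - 0.06667·V_3 = 0.0001935
  0.1089·V_3 - 0.06667·V_1 = 0.006667
Determinant D = (0.06864)(0.1089) - (-0.06667)(-0.06667) = 0.00303
V_1 = [(0.0001935)(0.1089) - (-0.06667)(0.006667)]/D = 0.1536 V
V_3 = [(0.06864)(0.006667) - (0.0001935)(-0.06667)]/D = 0.1553 V
V_th = V_1 - V_3 = 0.1536 - 0.1553 = -0.001653 V
Step 2 — R_th: zero the source — replace V1 by a short circuit (node 2 merges into node 0) — and find the resistance seen between A (node 1) and B (node 3).
Reduce the network between node 1 (A) and node 3 (B) by series/parallel combination:
  Rp1 = R1 ‖ R2 (parallel, both between nodes 0 and 1) = 1/(1/62000 + 1/510) = 505.8 Ω
  Rp2 = R3 ‖ R4 (parallel, both between nodes 0 and 3) = 1/(1/1800 + 1/24) = 23.68 Ω
  Rs1 = Rp1 + Rp2 (series, joined only at node 0) = 505.8 + 23.68 = 529.5 Ω
  Rp3 = R5 ‖ Rs1 (parallel, both between nodes 1 and 3) = 1/(1/15 + 1/529.5) = 14.59 Ω
R_th = 14.59 Ω
I_n = V_th/R_th = -0.001653/14.59 = -0.0001133 A, and R_n = R_th = 14.59 Ω

Final answer: I_n = -0.0001133 A, R_n = 14.59 Ω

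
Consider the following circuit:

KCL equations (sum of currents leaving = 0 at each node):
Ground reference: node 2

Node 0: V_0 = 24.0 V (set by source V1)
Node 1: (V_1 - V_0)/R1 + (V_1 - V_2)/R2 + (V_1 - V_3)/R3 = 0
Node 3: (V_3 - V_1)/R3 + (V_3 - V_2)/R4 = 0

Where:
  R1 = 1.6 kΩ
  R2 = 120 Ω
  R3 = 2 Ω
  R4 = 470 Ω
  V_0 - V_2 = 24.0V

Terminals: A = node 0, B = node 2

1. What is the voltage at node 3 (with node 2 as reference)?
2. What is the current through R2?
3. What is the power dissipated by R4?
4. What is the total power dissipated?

Nodal analysis, taking node 2 as the 0 V reference.
Source V1 fixes V_0 = 24 V.
KCL at each unknown node (sum of currents leaving = 0; resistances in Ω):
  Node 1: (V_1 - 24)/1600 + (V_1 - 0)/120 + (V_1 - V_3)/2 = 0
  Node 3: (V_3 - V_1)/2 + (V_3 - 0)/470 = 0
Collecting terms (coefficients in siemens):
  0.509·V_1 - 0.5·V_3 = 0.015
  0.5021·V_3 - 0.5·V_1 = 0
Determinant D = (0.509)(0.5021) - (-0.5)(-0.5) = 0.005562
V_1 = [(0.015)(0.5021) - (-0.5)(0)]/D = 1.354 V
V_3 = [(0.509)(0) - (0.015)(-0.5)]/D = 1.348 V
Part 1:
  Read off the nodal solution: V_3 = 1.348 V
Part 2:
  I_R2 = (V_1 - V_2)/R2 = (1.354 - 0)/120 = 0.01128 A
  Magnitude: I_R2 = 0.01128 A
Part 3:
  I_R4 = (V_2 - V_3)/R4 = (0 - 1.348)/470 = -0.002869 A
  P_R4 = I_R4² × R4 = (-0.002869)² × 470 = 0.003869 W
Part 4:
  Power in each resistor, P = (ΔV)²/R:
    P_R1 = (24 - 1.354)²/1600 = 0.3205 W
    P_R2 = (1.354 - 0)²/120 = 0.01528 W
    P_R3 = (1.354 - 1.348)²/2 = 0.00001646 W
    P_R4 = (0 - 1.348)²/470 = 0.003869 W
  P_total = P_R1 + P_R2 + P_R3 + P_R4 = 0.3397 W

Final answers:
1. V_3 = 1.348 V
2. I_R2 = 0.01128 A
3. P_R4 = 0.003869 W
4. P_total = 0.3397 W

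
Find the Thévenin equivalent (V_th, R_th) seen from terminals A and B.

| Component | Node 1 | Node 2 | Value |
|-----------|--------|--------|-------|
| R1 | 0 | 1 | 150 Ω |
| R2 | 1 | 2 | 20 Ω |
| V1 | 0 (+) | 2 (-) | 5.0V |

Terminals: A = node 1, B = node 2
Step 1 — V_th is the open-circuit voltage V_A - V_B (nothing connected across the terminals).
Nodal analysis, taking node 2 as the 0 V reference.
Source V1 fixes V_0 = 5 V.
KCL at each unknown node (sum of currents leaving = 0; resistances in Ω):
  Node 1: (V_1 - 5)/150 + (V_1 - 0)/20 = 0
Collecting terms: 0.05667 × V_1 = 0.03333  =>  V_1 = 0.5882 V
V_th = V_1 - V_2 = 0.5882 - 0 = 0.5882 V
Step 2 — R_th: zero the source — replace V1 by a short circuit (node 2 merges into node 0) — and find the resistance seen between A (node 1) and B (node 0).
Reduce the network between node 1 (A) and node 0 (B) by series/parallel combination:
  Rp1 = R1 ‖ R2 (parallel, both between nodes 0 and 1) = 1/(1/150 + 1/20) = 17.65 Ω
R_th = 17.65 Ω

Final answer: V_th = 0.5882 V, R_th = 17.65 Ω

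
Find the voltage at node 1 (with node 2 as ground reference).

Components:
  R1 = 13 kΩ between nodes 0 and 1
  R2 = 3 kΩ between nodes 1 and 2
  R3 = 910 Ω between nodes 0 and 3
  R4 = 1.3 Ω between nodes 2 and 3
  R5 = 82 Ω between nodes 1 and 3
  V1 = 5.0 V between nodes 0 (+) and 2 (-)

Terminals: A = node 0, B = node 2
Nodal analysis, taking node 2 as the 0 V reference.
Source V1 fixes V_0 = 5 V.
KCL at each unknown node (sum of currents leaving = 0; resistances in Ω):
  Node 1: (V_1 - 5)/13000 + (V_1 - 0)/3000 + (V_1 - V_3)/82 = 0
  Node 3: (V_3 - 5)/910 + (V_3 - 0)/1.3 + (V_3 - V_1)/82 = 0
Collecting terms (coefficients in siemens):
  0.01261·V_1 - 0.0122·V_3 = 0.0003846
  0.7825·V_3 - 0.0122·V_1 = 0.005495
Determinant D = (0.01261)(0.7825) - (-0.0122)(-0.0122) = 0.009715
V_1 = [(0.0003846)(0.7825) - (-0.0122)(0.005495)]/D = 0.03788 V
V_3 = [(0.01261)(0.005495) - (0.0003846)(-0.0122)]/D = 0.007612 V
The requested potential is V_1 = 0.03788 V.

Final answer: V_1 = 0.03788 V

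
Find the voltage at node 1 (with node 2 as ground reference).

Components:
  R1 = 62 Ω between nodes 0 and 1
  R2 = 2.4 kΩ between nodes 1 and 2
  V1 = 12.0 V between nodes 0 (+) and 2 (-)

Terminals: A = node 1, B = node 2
Nodal analysis, taking node 2 as the 0 V reference.
Source V1 fixes V_0 = 12 V.
KCL at each unknown node (sum of currents leaving = 0; resistances in Ω):
  Node 1: (V_1 - 12)/62 + (V_1 - 0)/2400 = 0
Collecting terms: 0.01655 × V_1 = 0.1935  =>  V_1 = 11.7 V
The requested potential is V_1 = 11.7 V.

Final answer: V_1 = 11.7 V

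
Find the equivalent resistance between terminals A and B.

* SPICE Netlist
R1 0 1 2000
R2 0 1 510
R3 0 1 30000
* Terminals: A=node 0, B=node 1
Reduce the network between node 0 (A) and node 1 (B) by series/parallel combination:
  Rp1 = R1 ‖ R2 ‖ R3 (parallel, all between nodes 0 and 1) = 1/(1/2000 + 1/510 + 1/30000) = 400.9 Ω
R_eq = 400.9 Ω

Final answer: 400.9 Ω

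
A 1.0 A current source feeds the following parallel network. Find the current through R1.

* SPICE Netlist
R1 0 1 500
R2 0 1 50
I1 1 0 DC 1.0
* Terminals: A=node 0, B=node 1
All resistors sit directly between nodes 0 and 1, so they are in parallel and share one voltage V; the full source current 1 A splits among them.
1/R_par = 1/500 + 1/50 = 0.022 S  =>  R_par = 45.45 Ω
V = I × R_par = 1 × 45.45 = 45.45 V
I_R1 = V/R1 = 45.45/500 = 0.09091 A

Final answer: 0.09091 A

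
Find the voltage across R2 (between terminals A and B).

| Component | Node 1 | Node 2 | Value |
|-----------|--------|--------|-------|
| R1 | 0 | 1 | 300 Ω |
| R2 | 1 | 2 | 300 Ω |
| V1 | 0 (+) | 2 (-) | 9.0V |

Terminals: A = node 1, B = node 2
R1 and R2 are in series across V1 (node 0 → node 1 → node 2), and the output A–B is taken across R2, so this is a voltage divider.
Series current: I = V1/(R1 + R2) = 9/(300 + 300) = 9/600 = 0.015 A
V_R2 = I × R2 = V1 × R2/(R1 + R2) = 9 × 300/600 = 4.5 V

Final answer: 4.5 V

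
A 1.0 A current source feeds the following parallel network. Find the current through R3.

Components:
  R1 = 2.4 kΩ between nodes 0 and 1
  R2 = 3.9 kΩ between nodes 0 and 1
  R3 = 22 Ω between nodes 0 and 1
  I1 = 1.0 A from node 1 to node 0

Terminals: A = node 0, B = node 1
All resistors sit directly between nodes 0 and 1, so they are in parallel and share one voltage V; the full source current 1 A splits among them.
1/R_par = 1/2400 + 1/3900 + 1/22 = 0.04613 S  =>  R_par = 21.68 Ω
V = I × R_par = 1 × 21.68 = 21.68 V
I_R3 = V/R3 = 21.68/22 = 0.9854 A

Final answer: 0.9854 A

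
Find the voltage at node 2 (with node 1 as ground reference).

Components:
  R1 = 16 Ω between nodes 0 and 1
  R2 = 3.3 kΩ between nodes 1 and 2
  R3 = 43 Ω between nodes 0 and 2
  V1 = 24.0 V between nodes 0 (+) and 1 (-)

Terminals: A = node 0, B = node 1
Nodal analysis, taking node 1 as the 0 V reference.
Source V1 fixes V_0 = 24 V.
KCL at each unknown node (sum of currents leaving = 0; resistances in Ω):
  Node 2: (V_2 - 0)/3300 + (V_2 - 24)/43 = 0
Collecting terms: 0.02356 × V_2 = 0.5581  =>  V_2 = 23.69 V
The requested potential is V_2 = 23.69 V.

Final answer: V_2 = 23.69 V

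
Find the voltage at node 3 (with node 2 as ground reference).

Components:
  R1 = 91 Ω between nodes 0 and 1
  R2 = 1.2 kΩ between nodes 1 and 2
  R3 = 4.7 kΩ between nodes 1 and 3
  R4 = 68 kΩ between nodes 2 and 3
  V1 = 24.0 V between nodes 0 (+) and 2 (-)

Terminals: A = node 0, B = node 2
Nodal analysis, taking node 2 as the 0 V reference.
Source V1 fixes V_0 = 24 V.
KCL at each unknown node (sum of currents leaving = 0; resistances in Ω):
  Node 1: (V_1 - 24)/91 + (V_1 - 0)/1200 + (V_1 - V_3)/4700 = 0
  Node 3: (V_3 - V_1)/4700 + (V_3 - 0)/68000 = 0
Collecting terms (coefficients in siemens):
  0.01204·V_1 - 0.0002128·V_3 = 0.2637
  0.0002275·V_3 - 0.0002128·V_1 = 0
Determinant D = (0.01204)(0.0002275) - (-0.0002128)(-0.0002128) = 0.000002692
V_1 = [(0.2637)(0.0002275) - (-0.0002128)(0)]/D = 22.28 V
V_3 = [(0.01204)(0) - (0.2637)(-0.0002128)]/D = 20.84 V
The requested potential is V_3 = 20.84 V.

Final answer: V_3 = 20.84 V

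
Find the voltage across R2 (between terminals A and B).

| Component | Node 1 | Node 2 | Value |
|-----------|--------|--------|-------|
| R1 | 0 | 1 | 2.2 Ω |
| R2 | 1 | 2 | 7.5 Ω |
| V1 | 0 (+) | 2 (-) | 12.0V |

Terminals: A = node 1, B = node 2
R1 and R2 are in series across V1 (node 0 → node 1 → node 2), and the output A–B is taken across R2, so this is a voltage divider.
Series current: I = V1/(R1 + R2) = 12/(2.2 + 7.5) = 12/9.7 = 1.237 A
V_R2 = I × R2 = V1 × R2/(R1 + R2) = 12 × 7.5/9.7 = 9.278 V

Final answer: 9.278 V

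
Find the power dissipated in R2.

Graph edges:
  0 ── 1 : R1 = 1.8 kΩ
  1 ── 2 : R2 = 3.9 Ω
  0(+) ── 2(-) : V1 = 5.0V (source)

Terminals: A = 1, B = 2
Nodal analysis, taking node 2 as the 0 V reference.
Source V1 fixes V_0 = 5 V.
KCL at each unknown node (sum of currents leaving = 0; resistances in Ω):
  Node 1: (V_1 - 5)/1800 + (V_1 - 0)/3.9 = 0
Collecting terms: 0.257 × V_1 = 0.002778  =>  V_1 = 0.01081 V
I_R2 = (V_1 - V_2)/R2 = (0.01081 - 0)/3.9 = 0.002772 A
P_R2 = I_R2² × R2 = (0.002772)² × 3.9 = 0.00002996 W

Final answer: 2.996e-05 W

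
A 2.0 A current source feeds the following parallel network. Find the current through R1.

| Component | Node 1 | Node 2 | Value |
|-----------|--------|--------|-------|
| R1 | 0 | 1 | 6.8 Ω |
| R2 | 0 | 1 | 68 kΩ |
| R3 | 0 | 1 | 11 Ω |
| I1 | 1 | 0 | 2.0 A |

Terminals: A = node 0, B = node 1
All resistors sit directly between nodes 0 and 1, so they are in parallel and share one voltage V; the full source current 2 A splits among them.
1/R_par = 1/6.8 + 1/68000 + 1/11 = 0.238 S  =>  R_par = 4.202 Ω
V = I × R_par = 2 × 4.202 = 8.404 V
I_R1 = V/R1 = 8.404/6.8 = 1.236 A

Final answer: 1.236 A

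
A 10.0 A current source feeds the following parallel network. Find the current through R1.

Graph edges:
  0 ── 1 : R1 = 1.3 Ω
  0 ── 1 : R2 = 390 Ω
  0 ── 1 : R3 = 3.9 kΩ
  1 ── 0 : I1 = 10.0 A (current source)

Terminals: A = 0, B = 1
All resistors sit directly between nodes 0 and 1, so they are in parallel and share one voltage V; the full source current 10 A splits among them.
1/R_par = 1/1.3 + 1/390 + 1/3900 = 0.7721 S  =>  R_par = 1.295 Ω
V = I × R_par = 10 × 1.295 = 12.95 V
I_R1 = V/R1 = 12.95/1.3 = 9.963 A

Final answer: 9.963 A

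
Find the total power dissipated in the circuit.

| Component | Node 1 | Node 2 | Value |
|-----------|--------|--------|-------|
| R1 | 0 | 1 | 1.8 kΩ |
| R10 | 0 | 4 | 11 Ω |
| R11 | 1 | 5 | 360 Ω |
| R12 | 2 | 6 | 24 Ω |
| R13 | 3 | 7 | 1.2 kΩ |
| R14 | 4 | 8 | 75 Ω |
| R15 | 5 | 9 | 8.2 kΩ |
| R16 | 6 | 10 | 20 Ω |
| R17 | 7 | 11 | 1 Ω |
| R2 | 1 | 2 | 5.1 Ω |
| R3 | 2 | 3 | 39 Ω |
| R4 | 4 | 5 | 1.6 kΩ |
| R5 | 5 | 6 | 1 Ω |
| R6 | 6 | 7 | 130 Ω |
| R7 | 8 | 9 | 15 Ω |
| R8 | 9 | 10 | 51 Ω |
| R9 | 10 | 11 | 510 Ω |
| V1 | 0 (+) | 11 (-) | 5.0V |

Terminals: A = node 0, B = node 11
Nodal analysis, taking node 11 as the 0 V reference.
Source V1 fixes V_0 = 5 V.
KCL at each unknown node (sum of currents leaving = 0; resistances in Ω):
  Node 1: (V_1 - 5)/1800 + (V_1 - V_2)/5.1 + (V_1 - V_5)/360 = 0
  Node 2: (V_2 - V_1)/5.1 + (V_2 - V_3)/39 + (V_2 - V_6)/24 = 0
  Node 3: (V_3 - V_2)/39 + (V_3 - V_7)/1200 = 0
  Node 4: (V_4 - V_5)/1600 + (V_4 - 5)/11 + (V_4 - V_8)/75 = 0
  Node 5: (V_5 - V_4)/1600 + (V_5 - V_6)/1 + (V_5 - V_1)/360 + (V_5 - V_9)/8200 = 0
  Node 6: (V_6 - V_5)/1 + (V_6 - V_7)/130 + (V_6 - V_2)/24 + (V_6 - V_10)/20 = 0
  Node 7: (V_7 - V_6)/130 + (V_7 - V_3)/1200 + (V_7 - 0)/1 = 0
  Node 8: (V_8 - V_9)/15 + (V_8 - V_4)/75 = 0
  Node 9: (V_9 - V_8)/15 + (V_9 - V_10)/51 + (V_9 - V_5)/8200 = 0
  Node 10: (V_10 - V_9)/51 + (V_10 - 0)/510 + (V_10 - V_6)/20 = 0
Collecting terms (coefficients in siemens):
  0.1994·V_1 - 0.1961·V_2 - 0.002778·V_5 = 0.002778
  0.2634·V_2 - 0.1961·V_1 - 0.02564·V_3 - 0.04167·V_6 = 0
  0.02647·V_3 - 0.02564·V_2 - 0.0008333·V_7 = 0
  0.1049·V_4 - 0.000625·V_5 - 0.01333·V_8 = 0.4545
  1.004·V_5 - 0.002778·V_1 - 0.000625·V_4 - 1·V_6 - 0.000122·V_9 = 0
  1.099·V_6 - 0.04167·V_2 - 1·V_5 - 0.007692·V_7 - 0.05·V_10 = 0
  1.009·V_7 - 0.0008333·V_3 - 0.007692·V_6 = 0
  0.08·V_8 - 0.01333·V_4 - 0.06667·V_9 = 0
  0.0864·V_9 - 0.000122·V_5 - 0.06667·V_8 - 0.01961·V_10 = 0
  0.07157·V_10 - 0.05·V_6 - 0.01961·V_9 = 0
Solving these 10 simultaneous equations (Gaussian elimination) gives:
  V_1 = 2.01 V, V_2 = 2.001 V, V_3 = 1.939 V, V_4 = 4.784 V
  V_5 = 2.002 V, V_6 = 2 V, V_7 = 0.01686 V, V_8 = 3.441 V
  V_9 = 3.173 V, V_10 = 2.267 V
Power in each resistor, P = (ΔV)²/R:
  P_R1 = (5 - 2.01)²/1800 = 0.004968 W
  P_R2 = (2.01 - 2.001)²/5.1 = 0.00001373 W
  P_R3 = (2.001 - 1.939)²/39 = 0.0001 W
  P_R4 = (4.784 - 2.002)²/1600 = 0.004836 W
  P_R5 = (2.002 - 2)²/1 = 0.000003617 W
  P_R6 = (2 - 0.01686)²/130 = 0.03026 W
  P_R7 = (3.441 - 3.173)²/15 = 0.004808 W
  P_R8 = (3.173 - 2.267)²/51 = 0.01609 W
  P_R9 = (2.267 - 0)²/510 = 0.01007 W
  P_R10 = (5 - 4.784)²/11 = 0.004244 W
  P_R11 = (2.01 - 2.002)²/360 = 0.0000001523 W
  P_R12 = (2.001 - 2)²/24 = 0.00000003662 W
  P_R13 = (1.939 - 0.01686)²/1200 = 0.003078 W
  P_R14 = (4.784 - 3.441)²/75 = 0.02404 W
  P_R15 = (2.002 - 3.173)²/8200 = 0.000167 W
  P_R16 = (2 - 2.267)²/20 = 0.003547 W
  P_R17 = (0.01686 - 0)²/1 = 0.0002842 W
P_total = P_R1 + P_R2 + P_R3 + P_R4 + P_R5 + P_R6 + P_R7 + P_R8 + P_R9 + P_R10 + P_R11 + P_R12 + P_R13 + P_R14 + P_R15 + P_R16 + P_R17 = 0.1065 W

Final answer: 0.1065 W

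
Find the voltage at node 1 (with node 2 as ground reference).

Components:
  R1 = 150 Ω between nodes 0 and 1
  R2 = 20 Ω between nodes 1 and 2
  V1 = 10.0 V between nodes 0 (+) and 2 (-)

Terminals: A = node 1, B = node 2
Nodal analysis, taking node 2 as the 0 V reference.
Source V1 fixes V_0 = 10 V.
KCL at each unknown node (sum of currents leaving = 0; resistances in Ω):
  Node 1: (V_1 - 10)/150 + (V_1 - 0)/20 = 0
Collecting terms: 0.05667 × V_1 = 0.06667  =>  V_1 = 1.176 V
The requested potential is V_1 = 1.176 V.

Final answer: V_1 = 1.176 V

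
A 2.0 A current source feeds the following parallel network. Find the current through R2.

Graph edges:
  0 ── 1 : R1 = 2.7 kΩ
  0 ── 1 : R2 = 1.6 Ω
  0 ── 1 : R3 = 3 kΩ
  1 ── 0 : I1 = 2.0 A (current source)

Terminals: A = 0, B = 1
All resistors sit directly between nodes 0 and 1, so they are in parallel and share one voltage V; the full source current 2 A splits among them.
1/R_par = 1/2700 + 1/1.6 + 1/3000 = 0.6257 S  =>  R_par = 1.598 Ω
V = I × R_par = 2 × 1.598 = 3.196 V
I_R2 = V/R2 = 3.196/1.6 = 1.998 A

Final answer: 1.998 A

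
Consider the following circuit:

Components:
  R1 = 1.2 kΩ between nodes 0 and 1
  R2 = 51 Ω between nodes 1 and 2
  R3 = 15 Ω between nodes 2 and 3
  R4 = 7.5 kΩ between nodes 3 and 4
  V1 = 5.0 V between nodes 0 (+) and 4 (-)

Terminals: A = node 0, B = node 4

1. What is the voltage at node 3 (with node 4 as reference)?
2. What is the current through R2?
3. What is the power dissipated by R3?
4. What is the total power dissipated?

Nodal analysis, taking node 4 as the 0 V reference.
Source V1 fixes V_0 = 5 V.
KCL at each unknown node (sum of currents leaving = 0; resistances in Ω):
  Node 1: (V_1 - 5)/1200 + (V_1 - V_2)/51 = 0
  Node 2: (V_2 - V_1)/51 + (V_2 - V_3)/15 = 0
  Node 3: (V_3 - V_2)/15 + (V_3 - 0)/7500 = 0
Collecting terms (coefficients in siemens):
  0.02044·V_1 - 0.01961·V_2 = 0.004167
  0.08627·V_2 - 0.01961·V_1 - 0.06667·V_3 = 0
  0.0668·V_3 - 0.06667·V_2 = 0
Solving these 3 simultaneous equations (Gaussian elimination) gives:
  V_1 = 4.316 V, V_2 = 4.286 V, V_3 = 4.278 V
Part 1:
  Read off the nodal solution: V_3 = 4.278 V
Part 2:
  I_R2 = (V_1 - V_2)/R2 = (4.316 - 4.286)/51 = 0.0005704 A
  Magnitude: I_R2 = 0.0005704 A
Part 3:
  I_R3 = (V_2 - V_3)/R3 = (4.286 - 4.278)/15 = 0.0005704 A
  P_R3 = I_R3² × R3 = (0.0005704)² × 15 = 0.00000488 W
Part 4:
  Power in each resistor, P = (ΔV)²/R:
    P_R1 = (5 - 4.316)²/1200 = 0.0003904 W
    P_R2 = (4.316 - 4.286)²/51 = 0.00001659 W
    P_R3 = (4.286 - 4.278)²/15 = 0.00000488 W
    P_R4 = (4.278 - 0)²/7500 = 0.00244 W
  P_total = P_R1 + P_R2 + P_R3 + P_R4 = 0.002852 W

Final answers:
1. V_3 = 4.278 V
2. I_R2 = 0.0005704 A
3. P_R3 = 4.88e-06 W
4. P_total = 0.002852 W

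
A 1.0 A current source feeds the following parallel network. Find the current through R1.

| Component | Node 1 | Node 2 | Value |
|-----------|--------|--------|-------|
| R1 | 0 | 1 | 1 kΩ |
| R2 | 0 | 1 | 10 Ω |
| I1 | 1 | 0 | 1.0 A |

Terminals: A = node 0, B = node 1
All resistors sit directly between nodes 0 and 1, so they are in parallel and share one voltage V; the full source current 1 A splits among them.
1/R_par = 1/1000 + 1/10 = 0.101 S  =>  R_par = 9.901 Ω
V = I × R_par = 1 × 9.901 = 9.901 V
I_R1 = V/R1 = 9.901/1000 = 0.009901 A

Final answer: 0.009901 A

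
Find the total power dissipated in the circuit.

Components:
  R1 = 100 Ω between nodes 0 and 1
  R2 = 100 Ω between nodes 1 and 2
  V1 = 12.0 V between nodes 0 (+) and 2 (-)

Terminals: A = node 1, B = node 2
Nodal analysis, taking node 2 as the 0 V reference.
Source V1 fixes V_0 = 12 V.
KCL at each unknown node (sum of currents leaving = 0; resistances in Ω):
  Node 1: (V_1 - 12)/100 + (V_1 - 0)/100 = 0
Collecting terms: 0.02 × V_1 = 0.12  =>  V_1 = 6 V
Power in each resistor, P = (ΔV)²/R:
  P_R1 = (12 - 6)²/100 = 0.36 W
  P_R2 = (6 - 0)²/100 = 0.36 W
P_total = P_R1 + P_R2 = 0.72 W

Final answer: 0.72 W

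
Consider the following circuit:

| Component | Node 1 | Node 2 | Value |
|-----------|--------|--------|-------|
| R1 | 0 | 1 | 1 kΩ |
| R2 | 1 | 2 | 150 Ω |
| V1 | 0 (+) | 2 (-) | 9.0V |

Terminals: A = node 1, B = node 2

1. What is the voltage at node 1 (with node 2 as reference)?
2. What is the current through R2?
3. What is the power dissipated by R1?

Nodal analysis, taking node 2 as the 0 V reference.
Source V1 fixes V_0 = 9 V.
KCL at each unknown node (sum of currents leaving = 0; resistances in Ω):
  Node 1: (V_1 - 9)/1000 + (V_1 - 0)/150 = 0
Collecting terms: 0.007667 × V_1 = 0.009  =>  V_1 = 1.174 V
Part 1:
  Read off the nodal solution: V_1 = 1.174 V
Part 2:
  I_R2 = (V_1 - V_2)/R2 = (1.174 - 0)/150 = 0.007826 A
  Magnitude: I_R2 = 0.007826 A
Part 3:
  I_R1 = (V_0 - V_1)/R1 = (9 - 1.174)/1000 = 0.007826 A
  P_R1 = I_R1² × R1 = (0.007826)² × 1000 = 0.06125 W

Final answers:
1. V_1 = 1.174 V
2. I_R2 = 0.007826 A
3. P_R1 = 0.06125 W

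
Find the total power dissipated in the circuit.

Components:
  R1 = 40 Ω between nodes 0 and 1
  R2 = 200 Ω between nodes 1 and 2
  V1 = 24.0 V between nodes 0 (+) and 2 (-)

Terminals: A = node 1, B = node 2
Nodal analysis, taking node 2 as the 0 V reference.
Source V1 fixes V_0 = 24 V.
KCL at each unknown node (sum of currents leaving = 0; resistances in Ω):
  Node 1: (V_1 - 24)/40 + (V_1 - 0)/200 = 0
Collecting terms: 0.03 × V_1 = 0.6  =>  V_1 = 20 V
Power in each resistor, P = (ΔV)²/R:
  P_R1 = (24 - 20)²/40 = 0.4 W
  P_R2 = (20 - 0)²/200 = 2 W
P_total = P_R1 + P_R2 = 2.4 W

Final answer: 2.4 W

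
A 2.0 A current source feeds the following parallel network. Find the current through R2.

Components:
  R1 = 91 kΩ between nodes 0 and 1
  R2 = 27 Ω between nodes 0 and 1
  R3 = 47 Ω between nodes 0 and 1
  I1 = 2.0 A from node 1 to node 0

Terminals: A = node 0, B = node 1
All resistors sit directly between nodes 0 and 1, so they are in parallel and share one voltage V; the full source current 2 A splits among them.
1/R_par = 1/91000 + 1/27 + 1/47 = 0.05832 S  =>  R_par = 17.15 Ω
V = I × R_par = 2 × 17.15 = 34.29 V
I_R2 = V/R2 = 34.29/27 = 1.27 A

Final answer: 1.27 A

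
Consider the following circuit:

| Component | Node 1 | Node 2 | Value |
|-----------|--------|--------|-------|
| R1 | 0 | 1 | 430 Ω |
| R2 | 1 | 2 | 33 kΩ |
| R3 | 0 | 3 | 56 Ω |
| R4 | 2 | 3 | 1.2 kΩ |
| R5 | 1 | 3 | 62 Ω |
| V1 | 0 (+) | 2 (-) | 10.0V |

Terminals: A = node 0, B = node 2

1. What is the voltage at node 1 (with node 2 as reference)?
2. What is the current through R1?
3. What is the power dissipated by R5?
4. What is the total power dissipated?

Nodal analysis, taking node 2 as the 0 V reference.
Source V1 fixes V_0 = 10 V.
KCL at each unknown node (sum of currents leaving = 0; resistances in Ω):
  Node 1: (V_1 - 10)/430 + (V_1 - 0)/33000 + (V_1 - V_3)/62 = 0
  Node 3: (V_3 - 10)/56 + (V_3 - 0)/1200 + (V_3 - V_1)/62 = 0
Collecting terms (coefficients in siemens):
  0.01848·V_1 - 0.01613·V_3 = 0.02326
  0.03482·V_3 - 0.01613·V_1 = 0.1786
Determinant D = (0.01848)(0.03482) - (-0.01613)(-0.01613) = 0.0003835
V_1 = [(0.02326)(0.03482) - (-0.01613)(0.1786)]/D = 9.622 V
V_3 = [(0.01848)(0.1786) - (0.02326)(-0.01613)]/D = 9.586 V
Part 1:
  Read off the nodal solution: V_1 = 9.622 V
Part 2:
  I_R1 = (V_0 - V_1)/R1 = (10 - 9.622)/430 = 0.0008791 A
  Magnitude: I_R1 = 0.0008791 A
Part 3:
  I_R5 = (V_1 - V_3)/R5 = (9.622 - 9.586)/62 = 0.0005875 A
  P_R5 = I_R5² × R5 = (0.0005875)² × 62 = 0.0000214 W
Part 4:
  Power in each resistor, P = (ΔV)²/R:
    P_R1 = (10 - 9.622)²/430 = 0.0003323 W
    P_R2 = (9.622 - 0)²/33000 = 0.002806 W
    P_R3 = (10 - 9.586)²/56 = 0.003067 W
    P_R4 = (0 - 9.586)²/1200 = 0.07657 W
    P_R5 = (9.622 - 9.586)²/62 = 0.0000214 W
  P_total = P_R1 + P_R2 + P_R3 + P_R4 + P_R5 = 0.0828 W

Final answers:
1. V_1 = 9.622 V
2. I_R1 = 0.0008791 A
3. P_R5 = 2.14e-05 W
4. P_total = 0.0828 W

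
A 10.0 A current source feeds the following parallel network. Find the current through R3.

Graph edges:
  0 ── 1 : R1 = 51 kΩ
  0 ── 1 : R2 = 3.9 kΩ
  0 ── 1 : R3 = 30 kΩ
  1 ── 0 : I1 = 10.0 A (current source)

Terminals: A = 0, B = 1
All resistors sit directly between nodes 0 and 1, so they are in parallel and share one voltage V; the full source current 10 A splits among them.
1/R_par = 1/51000 + 1/3900 + 1/30000 = 0.0003094 S  =>  R_par = 3233 Ω
V = I × R_par = 10 × 3233 = 32330 V
I_R3 = V/R3 = 32330/30000 = 1.078 A

Final answer: 1.078 A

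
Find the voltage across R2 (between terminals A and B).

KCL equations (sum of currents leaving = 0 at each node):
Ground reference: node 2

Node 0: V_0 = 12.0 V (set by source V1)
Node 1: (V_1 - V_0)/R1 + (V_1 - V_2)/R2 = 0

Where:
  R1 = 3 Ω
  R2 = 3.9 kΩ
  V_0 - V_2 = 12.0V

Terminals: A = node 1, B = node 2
R1 and R2 are in series across V1 (node 0 → node 1 → node 2), and the output A–B is taken across R2, so this is a voltage divider.
Series current: I = V1/(R1 + R2) = 12/(3 + 3900) = 12/3903 = 0.003075 A
V_R2 = I × R2 = V1 × R2/(R1 + R2) = 12 × 3900/3903 = 11.99 V

Final answer: 11.99 V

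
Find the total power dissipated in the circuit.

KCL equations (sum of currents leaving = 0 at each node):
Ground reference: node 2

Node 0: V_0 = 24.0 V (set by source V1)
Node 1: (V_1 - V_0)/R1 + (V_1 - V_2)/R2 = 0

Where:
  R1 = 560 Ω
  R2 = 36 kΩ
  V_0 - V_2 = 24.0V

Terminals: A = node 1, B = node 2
Nodal analysis, taking node 2 as the 0 V reference.
Source V1 fixes V_0 = 24 V.
KCL at each unknown node (sum of currents leaving = 0; resistances in Ω):
  Node 1: (V_1 - 24)/560 + (V_1 - 0)/36000 = 0
Collecting terms: 0.001813 × V_1 = 0.04286  =>  V_1 = 23.63 V
Power in each resistor, P = (ΔV)²/R:
  P_R1 = (24 - 23.63)²/560 = 0.0002413 W
  P_R2 = (23.63 - 0)²/36000 = 0.01551 W
P_total = P_R1 + P_R2 = 0.01575 W

Final answer: 0.01575 W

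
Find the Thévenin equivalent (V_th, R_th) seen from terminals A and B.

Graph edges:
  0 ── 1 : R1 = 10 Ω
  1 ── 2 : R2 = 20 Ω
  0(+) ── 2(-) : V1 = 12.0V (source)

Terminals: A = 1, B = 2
Step 1 — V_th is the open-circuit voltage V_A - V_B (nothing connected across the terminals).
Nodal analysis, taking node 2 as the 0 V reference.
Source V1 fixes V_0 = 12 V.
KCL at each unknown node (sum of currents leaving = 0; resistances in Ω):
  Node 1: (V_1 - 12)/10 + (V_1 - 0)/20 = 0
Collecting terms: 0.15 × V_1 = 1.2  =>  V_1 = 8 V
V_th = V_1 - V_2 = 8 - 0 = 8 V
Step 2 — R_th: zero the source — replace V1 by a short circuit (node 2 merges into node 0) — and find the resistance seen between A (node 1) and B (node 0).
Reduce the network between node 1 (A) and node 0 (B) by series/parallel combination:
  Rp1 = R1 ‖ R2 (parallel, both between nodes 0 and 1) = 1/(1/10 + 1/20) = 6.667 Ω
R_th = 6.667 Ω

Final answer: V_th = 8 V, R_th = 6.667 Ω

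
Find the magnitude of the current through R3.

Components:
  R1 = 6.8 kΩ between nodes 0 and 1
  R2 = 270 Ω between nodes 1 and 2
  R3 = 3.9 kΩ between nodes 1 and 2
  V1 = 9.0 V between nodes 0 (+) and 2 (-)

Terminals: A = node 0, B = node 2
Nodal analysis, taking node 2 as the 0 V reference.
Source V1 fixes V_0 = 9 V.
KCL at each unknown node (sum of currents leaving = 0; resistances in Ω):
  Node 1: (V_1 - 9)/6800 + (V_1 - 0)/270 + (V_1 - 0)/3900 = 0
Collecting terms: 0.004107 × V_1 = 0.001324  =>  V_1 = 0.3222 V
I_R3 = (V_1 - V_2)/R3 = (0.3222 - 0)/3900 = 0.00008263 A
|I_R3| = 0.00008263 A

Final answer: |I_R3| = 8.263e-05 A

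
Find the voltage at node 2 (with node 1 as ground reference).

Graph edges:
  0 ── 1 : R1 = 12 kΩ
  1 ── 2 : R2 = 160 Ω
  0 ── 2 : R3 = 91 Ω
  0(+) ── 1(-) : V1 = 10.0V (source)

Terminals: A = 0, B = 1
Nodal analysis, taking node 1 as the 0 V reference.
Source V1 fixes V_0 = 10 V.
KCL at each unknown node (sum of currents leaving = 0; resistances in Ω):
  Node 2: (V_2 - 0)/160 + (V_2 - 10)/91 = 0
Collecting terms: 0.01724 × V_2 = 0.1099  =>  V_2 = 6.375 V
The requested potential is V_2 = 6.375 V.

Final answer: V_2 = 6.375 V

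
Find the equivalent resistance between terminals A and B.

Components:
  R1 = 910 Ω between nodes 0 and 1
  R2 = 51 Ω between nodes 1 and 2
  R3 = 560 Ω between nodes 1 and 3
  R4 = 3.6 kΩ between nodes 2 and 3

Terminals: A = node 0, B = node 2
Reduce the network between node 0 (A) and node 2 (B) by series/parallel combination:
  Rs1 = R3 + R4 (series, joined only at node 3) = 560 + 3600 = 4160 Ω
  Rp1 = R2 ‖ Rs1 (parallel, both between nodes 1 and 2) = 1/(1/51 + 1/4160) = 50.38 Ω
  Rs2 = R1 + Rp1 (series, joined only at node 1) = 910 + 50.38 = 960.4 Ω
R_eq = 960.4 Ω

Final answer: 960.4 Ω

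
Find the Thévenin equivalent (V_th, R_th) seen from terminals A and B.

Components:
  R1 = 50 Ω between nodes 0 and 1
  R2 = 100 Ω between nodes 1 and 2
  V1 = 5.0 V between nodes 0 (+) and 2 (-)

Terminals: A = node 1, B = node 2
Step 1 — V_th is the open-circuit voltage V_A - V_B (nothing connected across the terminals).
Nodal analysis, taking node 2 as the 0 V reference.
Source V1 fixes V_0 = 5 V.
KCL at each unknown node (sum of currents leaving = 0; resistances in Ω):
  Node 1: (V_1 - 5)/50 + (V_1 - 0)/100 = 0
Collecting terms: 0.03 × V_1 = 0.1  =>  V_1 = 3.333 V
V_th = V_1 - V_2 = 3.333 - 0 = 3.333 V
Step 2 — R_th: zero the source — replace V1 by a short circuit (node 2 merges into node 0) — and find the resistance seen between A (node 1) and B (node 0).
Reduce the network between node 1 (A) and node 0 (B) by series/parallel combination:
  Rp1 = R1 ‖ R2 (parallel, both between nodes 0 and 1) = 1/(1/50 + 1/100) = 33.33 Ω
R_th = 33.33 Ω

Final answer: V_th = 3.333 V, R_th = 33.33 Ω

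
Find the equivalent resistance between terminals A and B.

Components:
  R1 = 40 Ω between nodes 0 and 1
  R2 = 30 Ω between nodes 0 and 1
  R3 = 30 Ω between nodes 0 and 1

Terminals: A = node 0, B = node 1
Reduce the network between node 0 (A) and node 1 (B) by series/parallel combination:
  Rp1 = R1 ‖ R2 ‖ R3 (parallel, all between nodes 0 and 1) = 1/(1/40 + 1/30 + 1/30) = 10.91 Ω
R_eq = 10.91 Ω

Final answer: 10.91 Ω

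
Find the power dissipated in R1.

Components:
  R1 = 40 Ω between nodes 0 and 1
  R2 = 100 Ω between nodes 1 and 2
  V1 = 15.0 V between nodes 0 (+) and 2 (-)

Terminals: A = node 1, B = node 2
Nodal analysis, taking node 2 as the 0 V reference.
Source V1 fixes V_0 = 15 V.
KCL at each unknown node (sum of currents leaving = 0; resistances in Ω):
  Node 1: (V_1 - 15)/40 + (V_1 - 0)/100 = 0
Collecting terms: 0.035 × V_1 = 0.375  =>  V_1 = 10.71 V
I_R1 = (V_0 - V_1)/R1 = (15 - 10.71)/40 = 0.1071 A
P_R1 = I_R1² × R1 = (0.1071)² × 40 = 0.4592 W

Final answer: 0.4592 W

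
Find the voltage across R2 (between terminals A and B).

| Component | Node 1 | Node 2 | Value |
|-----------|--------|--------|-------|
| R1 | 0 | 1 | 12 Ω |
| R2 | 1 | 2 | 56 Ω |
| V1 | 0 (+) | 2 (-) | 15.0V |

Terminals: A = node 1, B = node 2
R1 and R2 are in series across V1 (node 0 → node 1 → node 2), and the output A–B is taken across R2, so this is a voltage divider.
Series current: I = V1/(R1 + R2) = 15/(12 + 56) = 15/68 = 0.2206 A
V_R2 = I × R2 = V1 × R2/(R1 + R2) = 15 × 56/68 = 12.35 V

Final answer: 12.35 V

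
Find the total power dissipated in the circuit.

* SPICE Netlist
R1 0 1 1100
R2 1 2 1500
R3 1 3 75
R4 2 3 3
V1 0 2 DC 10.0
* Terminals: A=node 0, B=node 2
Nodal analysis, taking node 2 as the 0 V reference.
Source V1 fixes V_0 = 10 V.
KCL at each unknown node (sum of currents leaving = 0; resistances in Ω):
  Node 1: (V_1 - 10)/1100 + (V_1 - 0)/1500 + (V_1 - V_3)/75 = 0
  Node 3: (V_3 - V_1)/75 + (V_3 - 0)/3 = 0
Collecting terms (coefficients in siemens):
  0.01491·V_1 - 0.01333·V_3 = 0.009091
  0.3467·V_3 - 0.01333·V_1 = 0
Determinant D = (0.01491)(0.3467) - (-0.01333)(-0.01333) = 0.004991
V_1 = [(0.009091)(0.3467) - (-0.01333)(0)]/D = 0.6315 V
V_3 = [(0.01491)(0) - (0.009091)(-0.01333)]/D = 0.02429 V
Power in each resistor, P = (ΔV)²/R:
  P_R1 = (10 - 0.6315)²/1100 = 0.07979 W
  P_R2 = (0.6315 - 0)²/1500 = 0.0002658 W
  P_R3 = (0.6315 - 0.02429)²/75 = 0.004916 W
  P_R4 = (0 - 0.02429)²/3 = 0.0001966 W
P_total = P_R1 + P_R2 + P_R3 + P_R4 = 0.08517 W

Final answer: 0.08517 W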